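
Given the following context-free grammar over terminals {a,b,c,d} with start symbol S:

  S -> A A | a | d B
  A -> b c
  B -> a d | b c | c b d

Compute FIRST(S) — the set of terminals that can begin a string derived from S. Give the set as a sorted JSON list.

Compute FIRST by fixpoint:
[1]
  A via A→b c: +{b}
  B via B→a d: +{a}
  B via B→b c: +{b}
  B via B→c b d: +{c}
  S via S→A A: +{b}
  S via S→a: +{a}
  S via S→d B: +{d}
  S: {a,b,d}  A: {b}  B: {a,b,c}
[2] (stable)
  S: {a,b,d}  A: {b}  B: {a,b,c}

FIRST(S) = ["a", "b", "d"]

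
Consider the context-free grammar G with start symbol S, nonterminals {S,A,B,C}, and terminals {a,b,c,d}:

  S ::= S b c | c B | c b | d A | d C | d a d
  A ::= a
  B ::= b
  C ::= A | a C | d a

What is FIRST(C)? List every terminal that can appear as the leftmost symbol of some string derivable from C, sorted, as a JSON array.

Compute FIRST by fixpoint:
pass 1:
  A via A→a: +{a}
  B via B→b: +{b}
  C via C→A: +{a}
  C via C→d a: +{d}
  S via S→c B: +{c}
  S via S→d A: +{d}
  S: {c,d}  A: {a}  B: {b}  C: {a,d}
pass 2: (stable)
  S: {c,d}  A: {a}  B: {b}  C: {a,d}

FIRST(C) = ["a", "d"]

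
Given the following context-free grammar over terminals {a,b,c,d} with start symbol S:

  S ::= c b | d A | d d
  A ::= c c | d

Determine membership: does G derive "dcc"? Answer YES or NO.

Convert to CNF:
  S -> T0 T1 | T2 A | T2 T2
  A -> T0 T0 | d
  T0 -> c
  T1 -> b
  T2 -> d

CYK table (by increasing span):
  T[0,0] 'd' = {A,T2}  orig:{A}
  T[1,1] 'c' = {T0}  orig:{}
  T[2,2] 'c' = {T0}  orig:{}
  T[0,1] 'dc' = ∅
  T[1,2] 'cc' = {A}
  T[0,2] 'dcc' = {S}

S ∈ T[0,2] ⇒ YES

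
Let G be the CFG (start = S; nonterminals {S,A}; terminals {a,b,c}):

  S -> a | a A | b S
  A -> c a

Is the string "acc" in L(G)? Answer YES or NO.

CNF form of G:
  S -> T1 A | T2 S | a
  A -> T0 T1
  T0 -> c
  T1 -> a
  T2 -> b

CYK fill:
  [0..0]={S,T1}  "a"  orig:{S}
  [1..1]={T0}  "c"  orig:{}
  [2..2]={T0}  "c"  orig:{}
  [0..1]=∅  "ac"
  [1..2]=∅  "cc"
  [0..2]=∅  "acc"

S ∉ T[0,2] ⇒ NO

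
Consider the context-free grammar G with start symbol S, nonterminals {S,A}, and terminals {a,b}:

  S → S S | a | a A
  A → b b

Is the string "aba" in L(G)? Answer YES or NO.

CNF form of G:
  S -> S S | T1 A | a
  A -> T0 T0
  T0 -> b
  T1 -> a

Fill CYK table bottom-up:
  T[0,0] 'a' = {S,T1}  orig:{S}
  T[1,1] 'b' = {T0}  orig:{}
  T[2,2] 'a' = {S,T1}  orig:{S}
  T[0,1] 'ab' = ∅
  T[1,2] 'ba' = ∅
  T[0,2] 'aba' = ∅

S ∉ T[0,2] ⇒ NO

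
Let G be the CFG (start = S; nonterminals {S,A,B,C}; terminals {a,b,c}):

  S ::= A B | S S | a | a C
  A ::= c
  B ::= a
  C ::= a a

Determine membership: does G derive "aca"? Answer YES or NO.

Convert to CNF:
  S -> A B | S S | T0 C | a
  A -> c
  B -> a
  C -> T0 T0
  T0 -> a

CYK fill:
  cell(0,0) a: {B,S,T0}  orig:{B,S}
  cell(1,1) c: {A}
  cell(2,2) a: {B,S,T0}  orig:{B,S}
  cell(0,1) ac: ∅
  cell(1,2) ca: {S}
  cell(0,2) aca: {S}

S ∈ T[0,2] ⇒ YES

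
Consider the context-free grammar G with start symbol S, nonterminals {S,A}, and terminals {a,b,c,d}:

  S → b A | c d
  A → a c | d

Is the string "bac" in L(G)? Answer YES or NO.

CNF form of G:
  S -> T1 T3 | T2 A
  A -> T0 T1 | d
  T0 -> a
  T1 -> c
  T2 -> b
  T3 -> d

CYK fill:
  T[0,0] 'b' = {T2}  orig:{}
  T[1,1] 'a' = {T0}  orig:{}
  T[2,2] 'c' = {T1}  orig:{}
  T[0,1] 'ba' = ∅
  T[1,2] 'ac' = {A}
  T[0,2] 'bac' = {S}

S ∈ T[0,2] ⇒ YES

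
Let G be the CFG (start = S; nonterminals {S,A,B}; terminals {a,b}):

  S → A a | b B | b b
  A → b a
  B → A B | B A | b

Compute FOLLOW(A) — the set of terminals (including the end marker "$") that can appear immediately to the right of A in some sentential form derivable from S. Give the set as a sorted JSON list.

FIRST sets, iterate to fixpoint:
pass 1:
  A via A→b a: +{b}
  B via B→A B: +{b}
  S via S→A a: +{b}
  FIRST[S]={b}  FIRST[A]={b}  FIRST[B]={b}
pass 2: — fixpoint
  FIRST[S]={b}  FIRST[A]={b}  FIRST[B]={b}

Compute FOLLOW by fixpoint:
FOLLOW(S) := {$}
pass 1:
  B→A B: FOLLOW(A) ⊇ FIRST(B) = {b}; new: +{b}
  B→B A: FOLLOW(B) ⊇ FIRST(A) = {b}; new: +{b}
  S→A a: FOLLOW(A) ⊇ FIRST(a) = {a}; new: +{a}
  S→b B: FOLLOW(B) ⊇ FOLLOW(S) ⊇ {$}; new: +{$}
  S: {$}  A: {a,b}  B: {$,b}
pass 2:
  B→B A: FOLLOW(A) ⊇ FOLLOW(B) ⊇ {$,b}; new: +{$}
  S: {$}  A: {$,a,b}  B: {$,b}
pass 3: done
  S: {$}  A: {$,a,b}  B: {$,b}

FOLLOW(A) = ["$", "a", "b"]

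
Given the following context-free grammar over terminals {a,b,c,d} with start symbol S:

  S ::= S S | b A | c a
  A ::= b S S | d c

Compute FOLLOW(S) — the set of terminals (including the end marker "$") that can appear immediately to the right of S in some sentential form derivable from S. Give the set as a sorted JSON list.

Compute FIRST by fixpoint:
pass 1:
  A via A→b S S: +{b}
  A via A→d c: +{d}
  S via S→b A: +{b}
  S via S→c a: +{c}
  FIRST[S]={b,c}  FIRST[A]={b,d}
pass 2: (stable)
  FIRST[S]={b,c}  FIRST[A]={b,d}

FOLLOW iteration:
FOLLOW(S) := {$}
round 1:
  A→b S S: FOLLOW(S) ⊇ FIRST(S) = {b,c}; new: +{b,c}
  S→b A: FOLLOW(A) ⊇ FOLLOW(S) ⊇ {$,b,c}; new: +{$,b,c}
  S: {$,b,c}  A: {$,b,c}
round 2: done
  S: {$,b,c}  A: {$,b,c}

FOLLOW(S) = ["$", "b", "c"]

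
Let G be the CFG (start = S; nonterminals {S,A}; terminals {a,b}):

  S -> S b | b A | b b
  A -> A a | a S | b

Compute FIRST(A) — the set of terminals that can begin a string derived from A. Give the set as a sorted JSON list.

FIRST iteration:
[1]
  A via A→a S: +{a}
  A via A→b: +{b}
  S via S→b A: +{b}
  FIRST(S)={b}  FIRST(A)={a,b}
[2] (stable)
  FIRST(S)={b}  FIRST(A)={a,b}

FIRST(A) = ["a", "b"]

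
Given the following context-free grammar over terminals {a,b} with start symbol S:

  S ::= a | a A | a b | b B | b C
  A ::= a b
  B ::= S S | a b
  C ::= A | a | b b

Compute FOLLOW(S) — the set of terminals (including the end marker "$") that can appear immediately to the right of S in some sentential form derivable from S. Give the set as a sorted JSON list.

FIRST iteration:
iter 1:
  A via A→a b: +{a}
  B via B→a b: +{a}
  C via C→A: +{a}
  C via C→b b: +{b}
  S via S→a: +{a}
  S via S→b B: +{b}
  FIRST[S]={a,b}  FIRST[A]={a}  FIRST[B]={a}  FIRST[C]={a,b}
iter 2:
  B via B→S S: +{b}
  FIRST[S]={a,b}  FIRST[A]={a}  FIRST[B]={a,b}  FIRST[C]={a,b}
iter 3: — fixpoint
  FIRST[S]={a,b}  FIRST[A]={a}  FIRST[B]={a,b}  FIRST[C]={a,b}

Compute FOLLOW by fixpoint:
FOLLOW(S) := {$}
round 1:
  B→S S: FOLLOW(S) ⊇ FIRST(S) = {a,b}; new: +{a,b}
  S→a A: FOLLOW(A) ⊇ FOLLOW(S) ⊇ {$,a,b}; new: +{$,a,b}
  S→b B: FOLLOW(B) ⊇ FOLLOW(S) ⊇ {$,a,b}; new: +{$,a,b}
  S→b C: FOLLOW(C) ⊇ FOLLOW(S) ⊇ {$,a,b}; new: +{$,a,b}
  FOLLOW(S)={$,a,b}  FOLLOW(A)={$,a,b}  FOLLOW(B)={$,a,b}  FOLLOW(C)={$,a,b}
round 2: (no change)
  FOLLOW(S)={$,a,b}  FOLLOW(A)={$,a,b}  FOLLOW(B)={$,a,b}  FOLLOW(C)={$,a,b}

FOLLOW(S) = ["$", "a", "b"]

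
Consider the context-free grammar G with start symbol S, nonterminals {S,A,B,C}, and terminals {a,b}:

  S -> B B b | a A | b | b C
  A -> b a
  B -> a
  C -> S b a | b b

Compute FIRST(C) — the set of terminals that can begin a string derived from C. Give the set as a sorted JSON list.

FIRST sets, iterate to fixpoint:
iter 1:
  A via A→b a: +{b}
  B via B→a: +{a}
  C via C→b b: +{b}
  S via S→B B b: +{a}
  S via S→b: +{b}
  FIRST(S)={a,b}  FIRST(A)={b}  FIRST(B)={a}  FIRST(C)={b}
iter 2:
  C via C→S b a: +{a}
  FIRST(S)={a,b}  FIRST(A)={b}  FIRST(B)={a}  FIRST(C)={a,b}
iter 3: (stable)
  FIRST(S)={a,b}  FIRST(A)={b}  FIRST(B)={a}  FIRST(C)={a,b}

FIRST(C) = ["a", "b"]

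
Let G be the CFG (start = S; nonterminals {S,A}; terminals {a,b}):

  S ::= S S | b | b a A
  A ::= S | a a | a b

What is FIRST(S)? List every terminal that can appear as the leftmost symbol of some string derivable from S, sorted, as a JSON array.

FIRST sets, iterate to fixpoint:
round 1:
  A via A→a a: +{a}
  S via S→b: +{b}
  FIRST(S)={b}  FIRST(A)={a}
round 2:
  A via A→S: +{b}
  FIRST(S)={b}  FIRST(A)={a,b}
round 3: (stable)
  FIRST(S)={b}  FIRST(A)={a,b}

FIRST(S) = ["b"]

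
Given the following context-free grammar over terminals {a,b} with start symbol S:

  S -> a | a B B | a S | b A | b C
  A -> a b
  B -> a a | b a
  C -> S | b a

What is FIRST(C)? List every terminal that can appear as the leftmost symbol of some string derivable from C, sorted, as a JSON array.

Compute FIRST by fixpoint:
round 1:
  A via A→a b: +{a}
  B via B→a a: +{a}
  B via B→b a: +{b}
  C via C→b a: +{b}
  S via S→a: +{a}
  S via S→b A: +{b}
  FIRST[S]={a,b}  FIRST[A]={a}  FIRST[B]={a,b}  FIRST[C]={b}
round 2:
  C via C→S: +{a}
  FIRST[S]={a,b}  FIRST[A]={a}  FIRST[B]={a,b}  FIRST[C]={a,b}
round 3: done
  FIRST[S]={a,b}  FIRST[A]={a}  FIRST[B]={a,b}  FIRST[C]={a,b}

FIRST(C) = ["a", "b"]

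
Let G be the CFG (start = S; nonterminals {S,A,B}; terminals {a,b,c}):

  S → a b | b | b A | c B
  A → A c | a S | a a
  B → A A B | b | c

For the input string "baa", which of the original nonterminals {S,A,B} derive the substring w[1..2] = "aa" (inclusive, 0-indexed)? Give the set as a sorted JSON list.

Convert to CNF:
  S -> T0 B | T1 T2 | T2 A | b
  A -> A T0 | T1 S | T1 T1
  B -> A X3 | b | c
  T0 -> c
  T1 -> a
  T2 -> b
  X3 -> A B

CYK table (by increasing span), restricted to cells inside w[1..2]:
  [1..1]={T1}  "a"  orig:{}
  [2..2]={T1}  "a"  orig:{}
  [1..2]={A}  "aa"

Original NTs in T[1,2] deriving "aa": ["A"]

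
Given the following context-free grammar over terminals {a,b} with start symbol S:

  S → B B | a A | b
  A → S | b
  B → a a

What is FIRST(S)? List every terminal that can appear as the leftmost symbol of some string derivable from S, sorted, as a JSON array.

Compute FIRST by fixpoint:
round 1:
  A via A→b: +{b}
  B via B→a a: +{a}
  S via S→B B: +{a}
  S via S→b: +{b}
  FIRST[S]={a,b}  FIRST[A]={b}  FIRST[B]={a}
round 2:
  A via A→S: +{a}
  FIRST[S]={a,b}  FIRST[A]={a,b}  FIRST[B]={a}
round 3: done
  FIRST[S]={a,b}  FIRST[A]={a,b}  FIRST[B]={a}

FIRST(S) = ["a", "b"]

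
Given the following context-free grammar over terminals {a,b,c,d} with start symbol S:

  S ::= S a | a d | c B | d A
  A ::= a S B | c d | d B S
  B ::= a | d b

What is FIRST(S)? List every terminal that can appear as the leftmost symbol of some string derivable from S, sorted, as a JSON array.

FIRST sets, iterate to fixpoint:
[1]
  A via A→a S B: +{a}
  A via A→c d: +{c}
  A via A→d B S: +{d}
  B via B→a: +{a}
  B via B→d b: +{d}
  S via S→a d: +{a}
  S via S→c B: +{c}
  S via S→d A: +{d}
  FIRST(S)={a,c,d}  FIRST(A)={a,c,d}  FIRST(B)={a,d}
[2] (stable)
  FIRST(S)={a,c,d}  FIRST(A)={a,c,d}  FIRST(B)={a,d}

FIRST(S) = ["a", "c", "d"]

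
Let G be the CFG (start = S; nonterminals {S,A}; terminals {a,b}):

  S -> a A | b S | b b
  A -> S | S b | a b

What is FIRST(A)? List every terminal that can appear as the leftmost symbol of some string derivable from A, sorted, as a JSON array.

FIRST sets, iterate to fixpoint:
round 1:
  A via A→a b: +{a}
  S via S→a A: +{a}
  S via S→b S: +{b}
  FIRST(S)={a,b}  FIRST(A)={a}
round 2:
  A via A→S: +{b}
  FIRST(S)={a,b}  FIRST(A)={a,b}
round 3: — fixpoint
  FIRST(S)={a,b}  FIRST(A)={a,b}

FIRST(A) = ["a", "b"]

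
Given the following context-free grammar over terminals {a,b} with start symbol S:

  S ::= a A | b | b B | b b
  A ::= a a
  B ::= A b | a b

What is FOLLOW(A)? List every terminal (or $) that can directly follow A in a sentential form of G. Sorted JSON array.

FIRST sets, iterate to fixpoint:
iter 1:
  A via A→a a: +{a}
  B via B→A b: +{a}
  S via S→a A: +{a}
  S via S→b: +{b}
  FIRST(S)={a,b}  FIRST(A)={a}  FIRST(B)={a}
iter 2: — fixpoint
  FIRST(S)={a,b}  FIRST(A)={a}  FIRST(B)={a}

FOLLOW sets:
seed FOLLOW(S) with $
[1]
  B→A b: FOLLOW(A) ⊇ FIRST(b) = {b}; new: +{b}
  S→a A: FOLLOW(A) ⊇ FOLLOW(S) ⊇ {$}; new: +{$}
  S→b B: FOLLOW(B) ⊇ FOLLOW(S) ⊇ {$}; new: +{$}
  FOLLOW(S)={$}  FOLLOW(A)={$,b}  FOLLOW(B)={$}
[2] — fixpoint
  FOLLOW(S)={$}  FOLLOW(A)={$,b}  FOLLOW(B)={$}

FOLLOW(A) = ["$", "b"]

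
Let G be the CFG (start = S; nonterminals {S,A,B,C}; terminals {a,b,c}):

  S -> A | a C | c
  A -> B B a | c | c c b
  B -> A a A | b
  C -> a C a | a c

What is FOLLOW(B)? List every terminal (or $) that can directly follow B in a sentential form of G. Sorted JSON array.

FIRST iteration:
round 1:
  A via A→c: +{c}
  B via B→A a A: +{c}
  B via B→b: +{b}
  C via C→a C a: +{a}
  S via S→A: +{c}
  S via S→a C: +{a}
  S: {a,c}  A: {c}  B: {b,c}  C: {a}
round 2:
  A via A→B B a: +{b}
  S via S→A: +{b}
  S: {a,b,c}  A: {b,c}  B: {b,c}  C: {a}
round 3: (no change)
  S: {a,b,c}  A: {b,c}  B: {b,c}  C: {a}

FOLLOW sets:
initialize: $ ∈ FOLLOW(S)
round 1:
  A→B B a: FOLLOW(B) ⊇ FIRST(B) = {b,c}; new: +{b,c}
  A→B B a: FOLLOW(B) ⊇ FIRST(a) = {a}; new: +{a}
  B→A a A: FOLLOW(A) ⊇ FIRST(a) = {a}; new: +{a}
  B→A a A: FOLLOW(A) ⊇ FOLLOW(B) ⊇ {a,b,c}; new: +{b,c}
  C→a C a: FOLLOW(C) ⊇ FIRST(a) = {a}; new: +{a}
  S→A: FOLLOW(A) ⊇ FOLLOW(S) ⊇ {$}; new: +{$}
  S→a C: FOLLOW(C) ⊇ FOLLOW(S) ⊇ {$}; new: +{$}
  FOLLOW[S]={$}  FOLLOW[A]={$,a,b,c}  FOLLOW[B]={a,b,c}  FOLLOW[C]={$,a}
round 2: done
  FOLLOW[S]={$}  FOLLOW[A]={$,a,b,c}  FOLLOW[B]={a,b,c}  FOLLOW[C]={$,a}

FOLLOW(B) = ["a", "b", "c"]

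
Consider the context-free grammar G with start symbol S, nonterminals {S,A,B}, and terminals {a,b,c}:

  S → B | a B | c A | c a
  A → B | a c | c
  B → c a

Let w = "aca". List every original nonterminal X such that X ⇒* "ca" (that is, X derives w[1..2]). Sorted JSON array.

CNF form of G:
  S -> T0 B | T1 A | T1 T0
  A -> T0 T1 | T1 T0 | c
  B -> T1 T0
  T0 -> a
  T1 -> c

CYK table (by increasing span) — only the sub-triangle for w[1..2]:
  [1..1]={A,T1}  "c"  orig:{A}
  [2..2]={T0}  "a"  orig:{}
  [1..2]={A,B,S}  "ca"

Original NTs in T[1,2] deriving "ca": ["A", "B", "S"]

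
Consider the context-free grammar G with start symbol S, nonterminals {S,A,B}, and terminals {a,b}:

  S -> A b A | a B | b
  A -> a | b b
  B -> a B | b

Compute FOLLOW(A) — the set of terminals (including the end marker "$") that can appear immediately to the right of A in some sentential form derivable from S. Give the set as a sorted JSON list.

FIRST sets, iterate to fixpoint:
[1]
  A via A→a: +{a}
  A via A→b b: +{b}
  B via B→a B: +{a}
  B via B→b: +{b}
  S via S→A b A: +{a,b}
  S: {a,b}  A: {a,b}  B: {a,b}
[2] (no change)
  S: {a,b}  A: {a,b}  B: {a,b}

Compute FOLLOW by fixpoint:
initialize: $ ∈ FOLLOW(S)
round 1:
  S→A b A: FOLLOW(A) ⊇ FIRST(b) = {b}; new: +{b}
  S→A b A: FOLLOW(A) ⊇ FOLLOW(S) ⊇ {$}; new: +{$}
  S→a B: FOLLOW(B) ⊇ FOLLOW(S) ⊇ {$}; new: +{$}
  S: {$}  A: {$,b}  B: {$}
round 2: (stable)
  S: {$}  A: {$,b}  B: {$}

FOLLOW(A) = ["$", "b"]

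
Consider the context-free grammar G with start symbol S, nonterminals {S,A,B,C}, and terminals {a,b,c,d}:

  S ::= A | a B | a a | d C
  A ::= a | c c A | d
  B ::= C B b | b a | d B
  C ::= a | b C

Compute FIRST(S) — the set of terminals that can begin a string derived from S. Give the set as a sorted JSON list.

Compute FIRST by fixpoint:
round 1:
  A via A→a: +{a}
  A via A→c c A: +{c}
  A via A→d: +{d}
  B via B→b a: +{b}
  B via B→d B: +{d}
  C via C→a: +{a}
  C via C→b C: +{b}
  S via S→A: +{a,c,d}
  FIRST(S)={a,c,d}  FIRST(A)={a,c,d}  FIRST(B)={b,d}  FIRST(C)={a,b}
round 2:
  B via B→C B b: +{a}
  FIRST(S)={a,c,d}  FIRST(A)={a,c,d}  FIRST(B)={a,b,d}  FIRST(C)={a,b}
round 3: (stable)
  FIRST(S)={a,c,d}  FIRST(A)={a,c,d}  FIRST(B)={a,b,d}  FIRST(C)={a,b}

FIRST(S) = ["a", "c", "d"]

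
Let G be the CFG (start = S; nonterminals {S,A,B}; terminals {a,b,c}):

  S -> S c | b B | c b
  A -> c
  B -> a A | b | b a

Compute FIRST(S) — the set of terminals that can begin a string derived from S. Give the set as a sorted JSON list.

FIRST sets, iterate to fixpoint:
iter 1:
  A via A→c: +{c}
  B via B→a A: +{a}
  B via B→b: +{b}
  S via S→b B: +{b}
  S via S→c b: +{c}
  FIRST[S]={b,c}  FIRST[A]={c}  FIRST[B]={a,b}
iter 2: (no change)
  FIRST[S]={b,c}  FIRST[A]={c}  FIRST[B]={a,b}

FIRST(S) = ["b", "c"]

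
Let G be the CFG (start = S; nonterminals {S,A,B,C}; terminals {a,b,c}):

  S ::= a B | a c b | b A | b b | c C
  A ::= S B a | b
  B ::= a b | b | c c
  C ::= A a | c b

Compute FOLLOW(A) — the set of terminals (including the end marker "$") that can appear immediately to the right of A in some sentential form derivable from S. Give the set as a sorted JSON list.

Compute FIRST by fixpoint:
iter 1:
  A via A→b: +{b}
  B via B→a b: +{a}
  B via B→b: +{b}
  B via B→c c: +{c}
  C via C→A a: +{b}
  C via C→c b: +{c}
  S via S→a B: +{a}
  S via S→b A: +{b}
  S via S→c C: +{c}
  FIRST[S]={a,b,c}  FIRST[A]={b}  FIRST[B]={a,b,c}  FIRST[C]={b,c}
iter 2:
  A via A→S B a: +{a,c}
  C via C→A a: +{a}
  FIRST[S]={a,b,c}  FIRST[A]={a,b,c}  FIRST[B]={a,b,c}  FIRST[C]={a,b,c}
iter 3: done
  FIRST[S]={a,b,c}  FIRST[A]={a,b,c}  FIRST[B]={a,b,c}  FIRST[C]={a,b,c}

Compute FOLLOW by fixpoint:
seed FOLLOW(S) with $
round 1:
  A→S B a: FOLLOW(S) ⊇ FIRST(B) = {a,b,c}; new: +{a,b,c}
  A→S B a: FOLLOW(B) ⊇ FIRST(a) = {a}; new: +{a}
  C→A a: FOLLOW(A) ⊇ FIRST(a) = {a}; new: +{a}
  S→a B: FOLLOW(B) ⊇ FOLLOW(S) ⊇ {$,a,b,c}; new: +{$,b,c}
  S→b A: FOLLOW(A) ⊇ FOLLOW(S) ⊇ {$,a,b,c}; new: +{$,b,c}
  S→c C: FOLLOW(C) ⊇ FOLLOW(S) ⊇ {$,a,b,c}; new: +{$,a,b,c}
  FOLLOW[S]={$,a,b,c}  FOLLOW[A]={$,a,b,c}  FOLLOW[B]={$,a,b,c}  FOLLOW[C]={$,a,b,c}
round 2: — fixpoint
  FOLLOW[S]={$,a,b,c}  FOLLOW[A]={$,a,b,c}  FOLLOW[B]={$,a,b,c}  FOLLOW[C]={$,a,b,c}

FOLLOW(A) = ["$", "a", "b", "c"]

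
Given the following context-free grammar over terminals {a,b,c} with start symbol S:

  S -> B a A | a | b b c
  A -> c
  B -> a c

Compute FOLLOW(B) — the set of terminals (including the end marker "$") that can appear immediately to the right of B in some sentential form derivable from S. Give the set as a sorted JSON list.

Compute FIRST by fixpoint:
round 1:
  A via A→c: +{c}
  B via B→a c: +{a}
  S via S→B a A: +{a}
  S via S→b b c: +{b}
  FIRST[S]={a,b}  FIRST[A]={c}  FIRST[B]={a}
round 2: — fixpoint
  FIRST[S]={a,b}  FIRST[A]={c}  FIRST[B]={a}

FOLLOW iteration:
seed FOLLOW(S) with $
pass 1:
  S→B a A: FOLLOW(B) ⊇ FIRST(a) = {a}; new: +{a}
  S→B a A: FOLLOW(A) ⊇ FOLLOW(S) ⊇ {$}; new: +{$}
  FOLLOW(S)={$}  FOLLOW(A)={$}  FOLLOW(B)={a}
pass 2: — fixpoint
  FOLLOW(S)={$}  FOLLOW(A)={$}  FOLLOW(B)={a}

FOLLOW(B) = ["a"]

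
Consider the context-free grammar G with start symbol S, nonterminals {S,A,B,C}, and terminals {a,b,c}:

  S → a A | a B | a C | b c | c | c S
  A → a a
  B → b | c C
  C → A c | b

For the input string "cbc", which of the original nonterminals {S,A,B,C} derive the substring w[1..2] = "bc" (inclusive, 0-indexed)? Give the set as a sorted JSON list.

CNF form of G:
  S -> T0 A | T0 B | T0 C | T1 S | T2 T1 | c
  A -> T0 T0
  B -> T1 C | b
  C -> A T1 | b
  T0 -> a
  T1 -> c
  T2 -> b

Fill CYK table bottom-up (cells [i..j] with 1 ≤ i ≤ j ≤ 2 only):
  [1..1]={B,C,T2}  "b"  orig:{B,C}
  [2..2]={S,T1}  "c"  orig:{S}
  [1..2]={S}  "bc"

Original NTs in T[1,2] deriving "bc": ["S"]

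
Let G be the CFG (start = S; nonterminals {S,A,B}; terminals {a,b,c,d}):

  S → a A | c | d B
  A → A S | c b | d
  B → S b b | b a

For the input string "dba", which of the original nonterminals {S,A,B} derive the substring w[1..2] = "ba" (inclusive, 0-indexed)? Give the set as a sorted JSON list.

CNF form of G:
  S -> T2 A | T3 B | c
  A -> A S | T0 T1 | d
  B -> S X4 | T1 T2
  T0 -> c
  T1 -> b
  T2 -> a
  T3 -> d
  X4 -> T1 T1

Fill CYK table bottom-up, restricted to cells inside w[1..2]:
  cell(1,1) b: {T1}  orig:{}
  cell(2,2) a: {T2}  orig:{}
  cell(1,2) ba: {B}

Original NTs in T[1,2] deriving "ba": ["B"]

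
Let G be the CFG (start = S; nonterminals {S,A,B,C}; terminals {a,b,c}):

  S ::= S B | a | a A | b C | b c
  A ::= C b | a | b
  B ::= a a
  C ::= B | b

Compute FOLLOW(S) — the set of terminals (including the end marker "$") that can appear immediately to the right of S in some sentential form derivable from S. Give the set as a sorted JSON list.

FIRST sets, iterate to fixpoint:
iter 1:
  A via A→a: +{a}
  A via A→b: +{b}
  B via B→a a: +{a}
  C via C→B: +{a}
  C via C→b: +{b}
  S via S→a: +{a}
  S via S→b C: +{b}
  FIRST(S)={a,b}  FIRST(A)={a,b}  FIRST(B)={a}  FIRST(C)={a,b}
iter 2: (stable)
  FIRST(S)={a,b}  FIRST(A)={a,b}  FIRST(B)={a}  FIRST(C)={a,b}

Compute FOLLOW by fixpoint:
seed FOLLOW(S) with $
pass 1:
  A→C b: FOLLOW(C) ⊇ FIRST(b) = {b}; new: +{b}
  C→B: FOLLOW(B) ⊇ FOLLOW(C) ⊇ {b}; new: +{b}
  S→S B: FOLLOW(S) ⊇ FIRST(B) = {a}; new: +{a}
  S→S B: FOLLOW(B) ⊇ FOLLOW(S) ⊇ {$,a}; new: +{$,a}
  S→a A: FOLLOW(A) ⊇ FOLLOW(S) ⊇ {$,a}; new: +{$,a}
  S→b C: FOLLOW(C) ⊇ FOLLOW(S) ⊇ {$,a}; new: +{$,a}
  S: {$,a}  A: {$,a}  B: {$,a,b}  C: {$,a,b}
pass 2: (stable)
  S: {$,a}  A: {$,a}  B: {$,a,b}  C: {$,a,b}

FOLLOW(S) = ["$", "a"]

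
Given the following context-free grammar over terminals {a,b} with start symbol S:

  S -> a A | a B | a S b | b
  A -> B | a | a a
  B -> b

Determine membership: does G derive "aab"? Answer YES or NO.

Convert to CNF:
  S -> T0 A | T0 B | T0 X2 | b
  A -> T0 T0 | a | b
  B -> b
  T0 -> a
  T1 -> b
  X2 -> S T1

CYK table (by increasing span):
  cell(0,0) a: {A,T0}  orig:{A}
  cell(1,1) a: {A,T0}  orig:{A}
  cell(2,2) b: {A,B,S,T1}  orig:{A,B,S}
  cell(0,1) aa: {A,S}
  cell(1,2) ab: {S}
  cell(0,2) aab: {X2}  orig:{}

S ∉ T[0,2] ⇒ NO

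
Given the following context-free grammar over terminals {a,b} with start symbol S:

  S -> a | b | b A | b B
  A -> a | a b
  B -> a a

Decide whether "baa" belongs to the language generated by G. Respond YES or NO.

CNF form of G:
  S -> T1 A | T1 B | a | b
  A -> T0 T1 | a
  B -> T0 T0
  T0 -> a
  T1 -> b

CYK table (by increasing span):
  cell(0,0) b: {S,T1}  orig:{S}
  cell(1,1) a: {A,S,T0}  orig:{A,S}
  cell(2,2) a: {A,S,T0}  orig:{A,S}
  cell(0,1) ba: {S}
  cell(1,2) aa: {B}
  cell(0,2) baa: {S}

S ∈ T[0,2] ⇒ YES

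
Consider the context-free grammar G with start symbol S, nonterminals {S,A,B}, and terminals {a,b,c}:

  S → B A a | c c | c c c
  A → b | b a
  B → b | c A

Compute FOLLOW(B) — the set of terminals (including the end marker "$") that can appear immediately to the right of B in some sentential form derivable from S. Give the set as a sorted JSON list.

FIRST iteration:
pass 1:
  A via A→b: +{b}
  B via B→b: +{b}
  B via B→c A: +{c}
  S via S→B A a: +{b,c}
  S: {b,c}  A: {b}  B: {b,c}
pass 2: (no change)
  S: {b,c}  A: {b}  B: {b,c}

FOLLOW iteration:
seed FOLLOW(S) with $
[1]
  S→B A a: FOLLOW(B) ⊇ FIRST(A) = {b}; new: +{b}
  S→B A a: FOLLOW(A) ⊇ FIRST(a) = {a}; new: +{a}
  S: {$}  A: {a}  B: {b}
[2]
  B→c A: FOLLOW(A) ⊇ FOLLOW(B) ⊇ {b}; new: +{b}
  S: {$}  A: {a,b}  B: {b}
[3] — fixpoint
  S: {$}  A: {a,b}  B: {b}

FOLLOW(B) = ["b"]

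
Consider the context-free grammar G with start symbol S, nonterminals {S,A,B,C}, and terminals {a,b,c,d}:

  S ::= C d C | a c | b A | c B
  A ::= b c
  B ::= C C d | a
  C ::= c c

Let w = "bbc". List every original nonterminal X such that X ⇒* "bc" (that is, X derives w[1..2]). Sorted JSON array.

Convert to CNF:
  S -> C X5 | T0 A | T1 B | T3 T1
  A -> T0 T1
  B -> C X4 | a
  C -> T1 T1
  T0 -> b
  T1 -> c
  T2 -> d
  T3 -> a
  X4 -> C T2
  X5 -> T2 C

CYK table (by increasing span) (cells [i..j] with 1 ≤ i ≤ j ≤ 2 only):
  [1..1]={T0}  "b"  orig:{}
  [2..2]={T1}  "c"  orig:{}
  [1..2]={A}  "bc"

Original NTs in T[1,2] deriving "bc": ["A"]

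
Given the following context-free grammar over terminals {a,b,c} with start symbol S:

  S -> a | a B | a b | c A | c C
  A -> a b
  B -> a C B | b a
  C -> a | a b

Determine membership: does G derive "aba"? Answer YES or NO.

CNF form of G:
  S -> T0 B | T0 T1 | T2 A | T2 C | a
  A -> T0 T1
  B -> T0 X3 | T1 T0
  C -> T0 T1 | a
  T0 -> a
  T1 -> b
  T2 -> c
  X3 -> C B

CYK fill:
  T[0,0] 'a' = {C,S,T0}  orig:{C,S}
  T[1,1] 'b' = {T1}  orig:{}
  T[2,2] 'a' = {C,S,T0}  orig:{C,S}
  T[0,1] 'ab' = {A,C,S}
  T[1,2] 'ba' = {B}
  T[0,2] 'aba' = {S,X3}  orig:{S}

S ∈ T[0,2] ⇒ YES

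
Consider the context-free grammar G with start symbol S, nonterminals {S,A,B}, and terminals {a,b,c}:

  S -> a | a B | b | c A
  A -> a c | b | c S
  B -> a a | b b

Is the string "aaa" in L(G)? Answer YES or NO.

Convert to CNF:
  S -> T0 B | T1 A | a | b
  A -> T0 T1 | T1 S | b
  B -> T0 T0 | T2 T2
  T0 -> a
  T1 -> c
  T2 -> b

CYK table (by increasing span):
  cell(0,0) a: {S,T0}  orig:{S}
  cell(1,1) a: {S,T0}  orig:{S}
  cell(2,2) a: {S,T0}  orig:{S}
  cell(0,1) aa: {B}
  cell(1,2) aa: {B}
  cell(0,2) aaa: {S}

S ∈ T[0,2] ⇒ YES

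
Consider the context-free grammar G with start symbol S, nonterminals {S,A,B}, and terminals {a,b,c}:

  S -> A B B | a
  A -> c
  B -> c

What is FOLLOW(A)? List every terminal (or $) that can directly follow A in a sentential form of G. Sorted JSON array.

Compute FIRST by fixpoint:
round 1:
  A via A→c: +{c}
  B via B→c: +{c}
  S via S→A B B: +{c}
  S via S→a: +{a}
  FIRST(S)={a,c}  FIRST(A)={c}  FIRST(B)={c}
round 2: (stable)
  FIRST(S)={a,c}  FIRST(A)={c}  FIRST(B)={c}

Compute FOLLOW by fixpoint:
FOLLOW(S) := {$}
[1]
  S→A B B: FOLLOW(A) ⊇ FIRST(B) = {c}; new: +{c}
  S→A B B: FOLLOW(B) ⊇ FIRST(B) = {c}; new: +{c}
  S→A B B: FOLLOW(B) ⊇ FOLLOW(S) ⊇ {$}; new: +{$}
  S: {$}  A: {c}  B: {$,c}
[2] (stable)
  S: {$}  A: {c}  B: {$,c}

FOLLOW(A) = ["c"]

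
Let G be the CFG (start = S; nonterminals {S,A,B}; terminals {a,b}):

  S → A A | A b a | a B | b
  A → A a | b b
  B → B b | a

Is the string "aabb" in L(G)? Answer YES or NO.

Convert to CNF:
  S -> A A | A X2 | T0 B | b
  A -> A T0 | T1 T1
  B -> B T1 | a
  T0 -> a
  T1 -> b
  X2 -> T1 T0

CYK table (by increasing span):
  T[0,0] 'a' = {B,T0}  orig:{B}
  T[1,1] 'a' = {B,T0}  orig:{B}
  T[2,2] 'b' = {S,T1}  orig:{S}
  T[3,3] 'b' = {S,T1}  orig:{S}
  T[0,1] 'aa' = {S}
  T[1,2] 'ab' = {B}
  T[2,3] 'bb' = {A}
  T[0,2] 'aab' = {S}
  T[1,3] 'abb' = {B}
  T[0,3] 'aabb' = {S}

S ∈ T[0,3] ⇒ YES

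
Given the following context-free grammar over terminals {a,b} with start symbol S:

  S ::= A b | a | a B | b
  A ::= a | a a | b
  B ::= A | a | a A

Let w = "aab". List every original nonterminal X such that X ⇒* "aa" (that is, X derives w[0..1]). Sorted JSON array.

CNF form of G:
  S -> A T1 | T0 B | a | b
  A -> T0 T0 | a | b
  B -> T0 A | T0 T0 | a | b
  T0 -> a
  T1 -> b

Fill CYK table bottom-up (cells [i..j] with 0 ≤ i ≤ j ≤ 1 only):
  cell(0,0) a: {A,B,S,T0}  orig:{A,B,S}
  cell(1,1) a: {A,B,S,T0}  orig:{A,B,S}
  cell(0,1) aa: {A,B,S}

Original NTs in T[0,1] deriving "aa": ["A", "B", "S"]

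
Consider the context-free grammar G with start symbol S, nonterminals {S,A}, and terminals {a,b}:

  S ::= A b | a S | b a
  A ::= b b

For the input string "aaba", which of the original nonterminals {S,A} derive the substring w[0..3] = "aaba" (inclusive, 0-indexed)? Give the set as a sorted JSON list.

CNF form of G:
  S -> A T0 | T0 T1 | T1 S
  A -> T0 T0
  T0 -> b
  T1 -> a

CYK table (by increasing span) — only the sub-triangle for w[0..3]:
  T[0,0] 'a' = {T1}  orig:{}
  T[1,1] 'a' = {T1}  orig:{}
  T[2,2] 'b' = {T0}  orig:{}
  T[3,3] 'a' = {T1}  orig:{}
  T[0,1] 'aa' = ∅
  T[1,2] 'ab' = ∅
  T[2,3] 'ba' = {S}
  T[0,2] 'aab' = ∅
  T[1,3] 'aba' = {S}
  T[0,3] 'aaba' = {S}

Original NTs in T[0,3] deriving "aaba": ["S"]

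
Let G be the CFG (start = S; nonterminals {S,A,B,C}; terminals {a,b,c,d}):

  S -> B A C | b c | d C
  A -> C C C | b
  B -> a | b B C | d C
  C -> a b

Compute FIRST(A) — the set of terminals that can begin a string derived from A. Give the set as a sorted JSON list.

FIRST sets, iterate to fixpoint:
[1]
  A via A→b: +{b}
  B via B→a: +{a}
  B via B→b B C: +{b}
  B via B→d C: +{d}
  C via C→a b: +{a}
  S via S→B A C: +{a,b,d}
  FIRST[S]={a,b,d}  FIRST[A]={b}  FIRST[B]={a,b,d}  FIRST[C]={a}
[2]
  A via A→C C C: +{a}
  FIRST[S]={a,b,d}  FIRST[A]={a,b}  FIRST[B]={a,b,d}  FIRST[C]={a}
[3] — fixpoint
  FIRST[S]={a,b,d}  FIRST[A]={a,b}  FIRST[B]={a,b,d}  FIRST[C]={a}

FIRST(A) = ["a", "b"]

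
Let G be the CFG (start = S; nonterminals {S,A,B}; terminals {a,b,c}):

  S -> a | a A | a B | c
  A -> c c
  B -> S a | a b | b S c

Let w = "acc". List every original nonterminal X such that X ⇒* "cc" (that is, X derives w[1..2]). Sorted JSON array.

CNF form of G:
  S -> T1 A | T1 B | a | c
  A -> T0 T0
  B -> S T1 | T1 T2 | T2 X3
  T0 -> c
  T1 -> a
  T2 -> b
  X3 -> S T0

Fill CYK table bottom-up — only the sub-triangle for w[1..2]:
  T[1,1] 'c' = {S,T0}  orig:{S}
  T[2,2] 'c' = {S,T0}  orig:{S}
  T[1,2] 'cc' = {A,X3}  orig:{A}

Original NTs in T[1,2] deriving "cc": ["A"]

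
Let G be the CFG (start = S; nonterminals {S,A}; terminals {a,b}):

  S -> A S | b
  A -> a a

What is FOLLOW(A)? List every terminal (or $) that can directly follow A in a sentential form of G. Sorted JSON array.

FIRST iteration:
round 1:
  A via A→a a: +{a}
  S via S→A S: +{a}
  S via S→b: +{b}
  S: {a,b}  A: {a}
round 2: (no change)
  S: {a,b}  A: {a}

FOLLOW sets:
initialize: $ ∈ FOLLOW(S)
iter 1:
  S→A S: FOLLOW(A) ⊇ FIRST(S) = {a,b}; new: +{a,b}
  FOLLOW(S)={$}  FOLLOW(A)={a,b}
iter 2: done
  FOLLOW(S)={$}  FOLLOW(A)={a,b}

FOLLOW(A) = ["a", "b"]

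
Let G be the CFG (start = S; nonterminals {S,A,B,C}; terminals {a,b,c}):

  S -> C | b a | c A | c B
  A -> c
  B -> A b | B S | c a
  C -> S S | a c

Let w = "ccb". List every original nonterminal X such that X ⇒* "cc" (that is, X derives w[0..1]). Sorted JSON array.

CNF form of G:
  S -> S S | T0 T2 | T1 A | T1 B | T2 T1
  A -> c
  B -> A T0 | B S | T1 T2
  C -> S S | T2 T1
  T0 -> b
  T1 -> c
  T2 -> a

CYK fill, restricted to cells inside w[0..1]:
  [0..0]={A,T1}  "c"  orig:{A}
  [1..1]={A,T1}  "c"  orig:{A}
  [0..1]={S}  "cc"

Original NTs in T[0,1] deriving "cc": ["S"]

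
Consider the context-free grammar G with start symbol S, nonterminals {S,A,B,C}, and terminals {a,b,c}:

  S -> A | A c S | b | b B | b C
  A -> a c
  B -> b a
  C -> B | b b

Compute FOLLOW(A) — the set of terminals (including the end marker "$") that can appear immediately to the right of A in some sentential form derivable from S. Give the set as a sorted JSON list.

FIRST iteration:
[1]
  A via A→a c: +{a}
  B via B→b a: +{b}
  C via C→B: +{b}
  S via S→A: +{a}
  S via S→b: +{b}
  FIRST[S]={a,b}  FIRST[A]={a}  FIRST[B]={b}  FIRST[C]={b}
[2] (stable)
  FIRST[S]={a,b}  FIRST[A]={a}  FIRST[B]={b}  FIRST[C]={b}

FOLLOW iteration:
FOLLOW(S) := {$}
round 1:
  S→A: FOLLOW(A) ⊇ FOLLOW(S) ⊇ {$}; new: +{$}
  S→A c S: FOLLOW(A) ⊇ FIRST(c) = {c}; new: +{c}
  S→b B: FOLLOW(B) ⊇ FOLLOW(S) ⊇ {$}; new: +{$}
  S→b C: FOLLOW(C) ⊇ FOLLOW(S) ⊇ {$}; new: +{$}
  FOLLOW(S)={$}  FOLLOW(A)={$,c}  FOLLOW(B)={$}  FOLLOW(C)={$}
round 2: — fixpoint
  FOLLOW(S)={$}  FOLLOW(A)={$,c}  FOLLOW(B)={$}  FOLLOW(C)={$}

FOLLOW(A) = ["$", "c"]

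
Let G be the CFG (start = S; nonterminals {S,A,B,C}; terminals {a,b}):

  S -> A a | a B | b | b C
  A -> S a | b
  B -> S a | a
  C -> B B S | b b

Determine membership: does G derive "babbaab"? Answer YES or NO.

Convert to CNF:
  S -> A T0 | T0 B | T1 C | b
  A -> S T0 | b
  B -> S T0 | a
  C -> B X2 | T1 T1
  T0 -> a
  T1 -> b
  X2 -> B S

Fill CYK table bottom-up:
  T[0,0] 'b' = {A,S,T1}  orig:{A,S}
  T[1,1] 'a' = {B,T0}  orig:{B}
  T[2,2] 'b' = {A,S,T1}  orig:{A,S}
  T[3,3] 'b' = {A,S,T1}  orig:{A,S}
  T[4,4] 'a' = {B,T0}  orig:{B}
  T[5,5] 'a' = {B,T0}  orig:{B}
  T[6,6] 'b' = {A,S,T1}  orig:{A,S}
  T[0,1] 'ba' = {A,B,S}
  T[1,2] 'ab' = {X2}  orig:{}
  T[2,3] 'bb' = {C}
  T[3,4] 'ba' = {A,B,S}
  T[4,5] 'aa' = {S}
  T[5,6] 'ab' = {X2}  orig:{}
  T[0,2] 'bab' = {X2}  orig:{}
  T[1,3] 'abb' = ∅
  T[2,4] 'bba' = ∅
  T[3,5] 'baa' = {A,B,S}
  T[4,6] 'aab' = {C}
  T[0,3] 'babb' = ∅
  T[1,4] 'abba' = ∅
  T[2,5] 'bbaa' = ∅
  T[3,6] 'baab' = {C,S,X2}  orig:{C,S}
  T[0,4] 'babba' = ∅
  T[1,5] 'abbaa' = ∅
  T[2,6] 'bbaab' = {S}
  T[0,5] 'babbaa' = ∅
  T[1,6] 'abbaab' = {X2}  orig:{}
  T[0,6] 'babbaab' = {X2}  orig:{}

S ∉ T[0,6] ⇒ NO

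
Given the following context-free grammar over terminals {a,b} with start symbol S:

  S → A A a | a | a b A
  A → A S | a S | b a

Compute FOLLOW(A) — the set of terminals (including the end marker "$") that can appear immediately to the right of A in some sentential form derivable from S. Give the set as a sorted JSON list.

Compute FIRST by fixpoint:
pass 1:
  A via A→a S: +{a}
  A via A→b a: +{b}
  S via S→A A a: +{a,b}
  FIRST(S)={a,b}  FIRST(A)={a,b}
pass 2: (stable)
  FIRST(S)={a,b}  FIRST(A)={a,b}

FOLLOW sets:
seed FOLLOW(S) with $
pass 1:
  A→A S: FOLLOW(A) ⊇ FIRST(S) = {a,b}; new: +{a,b}
  A→A S: FOLLOW(S) ⊇ FOLLOW(A) ⊇ {a,b}; new: +{a,b}
  S→a b A: FOLLOW(A) ⊇ FOLLOW(S) ⊇ {$,a,b}; new: +{$}
  FOLLOW[S]={$,a,b}  FOLLOW[A]={$,a,b}
pass 2: (no change)
  FOLLOW[S]={$,a,b}  FOLLOW[A]={$,a,b}

FOLLOW(A) = ["$", "a", "b"]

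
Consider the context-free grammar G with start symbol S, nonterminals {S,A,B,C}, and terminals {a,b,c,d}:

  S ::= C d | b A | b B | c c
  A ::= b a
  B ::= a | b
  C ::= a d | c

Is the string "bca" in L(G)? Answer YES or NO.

CNF form of G:
  S -> C T2 | T0 A | T0 B | T3 T3
  A -> T0 T1
  B -> a | b
  C -> T1 T2 | c
  T0 -> b
  T1 -> a
  T2 -> d
  T3 -> c

CYK table (by increasing span):
  [0..0]={B,T0}  "b"  orig:{B}
  [1..1]={C,T3}  "c"  orig:{C}
  [2..2]={B,T1}  "a"  orig:{B}
  [0..1]=∅  "bc"
  [1..2]=∅  "ca"
  [0..2]=∅  "bca"

S ∉ T[0,2] ⇒ NO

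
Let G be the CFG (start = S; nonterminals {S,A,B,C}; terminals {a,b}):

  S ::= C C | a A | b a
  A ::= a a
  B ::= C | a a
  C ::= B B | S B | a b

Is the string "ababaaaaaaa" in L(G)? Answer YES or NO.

CNF form of G:
  S -> C C | T0 A | T1 T0
  A -> T0 T0
  B -> B B | S B | T0 T0 | T0 T1
  C -> B B | S B | T0 T1
  T0 -> a
  T1 -> b

CYK fill:
  cell(0,0) a: {T0}  orig:{}
  cell(1,1) b: {T1}  orig:{}
  cell(2,2) a: {T0}  orig:{}
  cell(3,3) b: {T1}  orig:{}
  cell(4,4) a: {T0}  orig:{}
  cell(5,5) a: {T0}  orig:{}
  cell(6,6) a: {T0}  orig:{}
  cell(7,7) a: {T0}  orig:{}
  cell(8,8) a: {T0}  orig:{}
  cell(9,9) a: {T0}  orig:{}
  cell(10,10) a: {T0}  orig:{}
  cell(0,1) ab: {B,C}
  cell(1,2) ba: {S}
  cell(2,3) ab: {B,C}
  cell(3,4) ba: {S}
  cell(4,5) aa: {A,B}
  cell(5,6) aa: {A,B}
  cell(6,7) aa: {A,B}
  cell(7,8) aa: {A,B}
  cell(8,9) aa: {A,B}
  cell(9,10) aa: {A,B}
  cell(0,2) aba: ∅
  cell(1,3) bab: ∅
  cell(2,4) aba: ∅
  cell(3,5) baa: ∅
  cell(4,6) aaa: {S}
  cell(5,7) aaa: {S}
  cell(6,8) aaa: {S}
  cell(7,9) aaa: {S}
  cell(8,10) aaa: {S}
  cell(0,3) abab: {B,C,S}
  cell(1,4) baba: ∅
  cell(2,5) abaa: {B,C}
  cell(3,6) baaa: {B,C}
  cell(4,7) aaaa: {B,C}
  cell(5,8) aaaa: {B,C}
  cell(6,9) aaaa: {B,C}
  cell(7,10) aaaa: {B,C}
  cell(0,4) ababa: ∅
  cell(1,5) babaa: ∅
  cell(2,6) abaaa: ∅
  cell(3,7) baaaa: ∅
  cell(4,8) aaaaa: {B,C}
  cell(5,9) aaaaa: {B,C}
  cell(6,10) aaaaa: {B,C}
  cell(0,5) ababaa: {B,C,S}
  cell(1,6) babaaa: {B,C}
  cell(2,7) abaaaa: {B,C,S}
  cell(3,8) baaaaa: {B,C}
  cell(4,9) aaaaaa: {B,C}
  cell(5,10) aaaaaa: {B,C}
  cell(0,6) ababaaa: ∅
  cell(1,7) babaaaa: ∅
  cell(2,8) abaaaaa: {B,C,S}
  cell(3,9) baaaaaa: {B,C}
  cell(4,10) aaaaaaa: {B,C}
  cell(0,7) ababaaaa: {B,C,S}
  cell(1,8) babaaaaa: {B,C}
  cell(2,9) abaaaaaa: {B,C,S}
  cell(3,10) baaaaaaa: {B,C,S}
  cell(0,8) ababaaaaa: {B,C,S}
  cell(1,9) babaaaaaa: {B,C}
  cell(2,10) abaaaaaaa: {B,C,S}
  cell(0,9) ababaaaaaa: {B,C,S}
  cell(1,10) babaaaaaaa: {B,C,S}
  cell(0,10) ababaaaaaaa: {B,C,S}

S ∈ T[0,10] ⇒ YES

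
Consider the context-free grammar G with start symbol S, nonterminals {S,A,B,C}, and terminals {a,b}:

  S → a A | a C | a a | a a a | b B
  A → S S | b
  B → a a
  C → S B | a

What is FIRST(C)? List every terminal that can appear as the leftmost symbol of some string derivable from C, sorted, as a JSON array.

Compute FIRST by fixpoint:
[1]
  A via A→b: +{b}
  B via B→a a: +{a}
  C via C→a: +{a}
  S via S→a A: +{a}
  S via S→b B: +{b}
  FIRST(S)={a,b}  FIRST(A)={b}  FIRST(B)={a}  FIRST(C)={a}
[2]
  A via A→S S: +{a}
  C via C→S B: +{b}
  FIRST(S)={a,b}  FIRST(A)={a,b}  FIRST(B)={a}  FIRST(C)={a,b}
[3] (stable)
  FIRST(S)={a,b}  FIRST(A)={a,b}  FIRST(B)={a}  FIRST(C)={a,b}

FIRST(C) = ["a", "b"]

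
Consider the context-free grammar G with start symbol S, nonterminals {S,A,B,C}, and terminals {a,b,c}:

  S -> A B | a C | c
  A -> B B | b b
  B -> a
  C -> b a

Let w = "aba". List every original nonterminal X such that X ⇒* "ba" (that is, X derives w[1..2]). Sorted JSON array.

Convert to CNF:
  S -> A B | T1 C | c
  A -> B B | T0 T0
  B -> a
  C -> T0 T1
  T0 -> b
  T1 -> a

CYK table (by increasing span), restricted to cells inside w[1..2]:
  [1..1]={T0}  "b"  orig:{}
  [2..2]={B,T1}  "a"  orig:{B}
  [1..2]={C}  "ba"

Original NTs in T[1,2] deriving "ba": ["C"]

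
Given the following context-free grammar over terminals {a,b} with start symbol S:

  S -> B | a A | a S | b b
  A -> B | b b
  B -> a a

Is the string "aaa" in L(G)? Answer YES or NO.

CNF form of G:
  S -> T0 A | T0 S | T0 T0 | T1 T1
  A -> T0 T0 | T1 T1
  B -> T0 T0
  T0 -> a
  T1 -> b

CYK fill:
  T[0,0] 'a' = {T0}  orig:{}
  T[1,1] 'a' = {T0}  orig:{}
  T[2,2] 'a' = {T0}  orig:{}
  T[0,1] 'aa' = {A,B,S}
  T[1,2] 'aa' = {A,B,S}
  T[0,2] 'aaa' = {S}

S ∈ T[0,2] ⇒ YES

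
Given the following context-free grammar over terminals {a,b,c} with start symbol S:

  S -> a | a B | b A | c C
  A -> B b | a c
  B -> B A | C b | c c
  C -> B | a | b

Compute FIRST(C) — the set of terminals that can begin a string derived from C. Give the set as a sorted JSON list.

Compute FIRST by fixpoint:
pass 1:
  A via A→a c: +{a}
  B via B→c c: +{c}
  C via C→B: +{c}
  C via C→a: +{a}
  C via C→b: +{b}
  S via S→a: +{a}
  S via S→b A: +{b}
  S via S→c C: +{c}
  FIRST(S)={a,b,c}  FIRST(A)={a}  FIRST(B)={c}  FIRST(C)={a,b,c}
pass 2:
  A via A→B b: +{c}
  B via B→C b: +{a,b}
  FIRST(S)={a,b,c}  FIRST(A)={a,c}  FIRST(B)={a,b,c}  FIRST(C)={a,b,c}
pass 3:
  A via A→B b: +{b}
  FIRST(S)={a,b,c}  FIRST(A)={a,b,c}  FIRST(B)={a,b,c}  FIRST(C)={a,b,c}
pass 4: (no change)
  FIRST(S)={a,b,c}  FIRST(A)={a,b,c}  FIRST(B)={a,b,c}  FIRST(C)={a,b,c}

FIRST(C) = ["a", "b", "c"]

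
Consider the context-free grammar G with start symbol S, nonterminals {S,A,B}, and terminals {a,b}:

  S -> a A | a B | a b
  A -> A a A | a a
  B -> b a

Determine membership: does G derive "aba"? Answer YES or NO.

Convert to CNF:
  S -> T0 A | T0 B | T0 T1
  A -> A X2 | T0 T0
  B -> T1 T0
  T0 -> a
  T1 -> b
  X2 -> T0 A

CYK table (by increasing span):
  cell(0,0) a: {T0}  orig:{}
  cell(1,1) b: {T1}  orig:{}
  cell(2,2) a: {T0}  orig:{}
  cell(0,1) ab: {S}
  cell(1,2) ba: {B}
  cell(0,2) aba: {S}

S ∈ T[0,2] ⇒ YES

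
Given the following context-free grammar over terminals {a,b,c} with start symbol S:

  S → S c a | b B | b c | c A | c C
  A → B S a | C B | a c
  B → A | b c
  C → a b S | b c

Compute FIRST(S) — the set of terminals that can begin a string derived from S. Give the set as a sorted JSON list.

FIRST sets, iterate to fixpoint:
[1]
  A via A→a c: +{a}
  B via B→A: +{a}
  B via B→b c: +{b}
  C via C→a b S: +{a}
  C via C→b c: +{b}
  S via S→b B: +{b}
  S via S→c A: +{c}
  FIRST[S]={b,c}  FIRST[A]={a}  FIRST[B]={a,b}  FIRST[C]={a,b}
[2]
  A via A→B S a: +{b}
  FIRST[S]={b,c}  FIRST[A]={a,b}  FIRST[B]={a,b}  FIRST[C]={a,b}
[3] done
  FIRST[S]={b,c}  FIRST[A]={a,b}  FIRST[B]={a,b}  FIRST[C]={a,b}

FIRST(S) = ["b", "c"]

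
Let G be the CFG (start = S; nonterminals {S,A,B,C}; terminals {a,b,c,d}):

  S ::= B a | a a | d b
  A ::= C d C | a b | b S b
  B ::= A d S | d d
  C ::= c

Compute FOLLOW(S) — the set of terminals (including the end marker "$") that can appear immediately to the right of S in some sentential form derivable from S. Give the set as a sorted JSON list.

FIRST iteration:
iter 1:
  A via A→a b: +{a}
  A via A→b S b: +{b}
  B via B→A d S: +{a,b}
  B via B→d d: +{d}
  C via C→c: +{c}
  S via S→B a: +{a,b,d}
  FIRST[S]={a,b,d}  FIRST[A]={a,b}  FIRST[B]={a,b,d}  FIRST[C]={c}
iter 2:
  A via A→C d C: +{c}
  B via B→A d S: +{c}
  S via S→B a: +{c}
  FIRST[S]={a,b,c,d}  FIRST[A]={a,b,c}  FIRST[B]={a,b,c,d}  FIRST[C]={c}
iter 3: (stable)
  FIRST[S]={a,b,c,d}  FIRST[A]={a,b,c}  FIRST[B]={a,b,c,d}  FIRST[C]={c}

FOLLOW iteration:
seed FOLLOW(S) with $
[1]
  A→C d C: FOLLOW(C) ⊇ FIRST(d) = {d}; new: +{d}
  A→b S b: FOLLOW(S) ⊇ FIRST(b) = {b}; new: +{b}
  B→A d S: FOLLOW(A) ⊇ FIRST(d) = {d}; new: +{d}
  S→B a: FOLLOW(B) ⊇ FIRST(a) = {a}; new: +{a}
  FOLLOW[S]={$,b}  FOLLOW[A]={d}  FOLLOW[B]={a}  FOLLOW[C]={d}
[2]
  B→A d S: FOLLOW(S) ⊇ FOLLOW(B) ⊇ {a}; new: +{a}
  FOLLOW[S]={$,a,b}  FOLLOW[A]={d}  FOLLOW[B]={a}  FOLLOW[C]={d}
[3] done
  FOLLOW[S]={$,a,b}  FOLLOW[A]={d}  FOLLOW[B]={a}  FOLLOW[C]={d}

FOLLOW(S) = ["$", "a", "b"]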